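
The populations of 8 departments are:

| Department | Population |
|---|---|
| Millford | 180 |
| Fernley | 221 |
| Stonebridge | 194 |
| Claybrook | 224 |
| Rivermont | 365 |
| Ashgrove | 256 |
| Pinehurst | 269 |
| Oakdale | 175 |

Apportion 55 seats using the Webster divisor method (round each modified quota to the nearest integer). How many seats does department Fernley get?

6

Standard divisor 1884/55 ≈ 34.255; standard quotas: Millford 5.255, Fernley 6.452, Stonebridge 5.663, Claybrook 6.539, Rivermont 10.656, Ashgrove 7.473, Pinehurst 7.853, Oakdale 5.109.
Rounding to the nearest integer gives Millford 5, Fernley 6, Stonebridge 6, Claybrook 7, Rivermont 11, Ashgrove 7, Pinehurst 8, Oakdale 5 — total 55, matching the house size, so no adjustment is needed.
Fernley receives 6.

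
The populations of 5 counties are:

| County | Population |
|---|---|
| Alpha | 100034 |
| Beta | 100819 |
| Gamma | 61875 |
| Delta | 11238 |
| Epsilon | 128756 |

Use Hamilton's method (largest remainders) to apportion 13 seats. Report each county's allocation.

Alpha 3, Beta 3, Gamma 2, Delta 1, Epsilon 4

Standard divisor: 402722 ÷ 13 ≈ 30978.615.
Standard quotas: Alpha 3.2291, Beta 3.2545, Gamma 1.9973, Delta 0.3628, Epsilon 4.1563.
Lower quotas: Alpha 3, Beta 3, Gamma 1, Delta 0, Epsilon 4 (sum 11, leaving 2 seats).
Remainders in descending order: Gamma 0.9973, Delta 0.3628, Beta 0.2545, Alpha 0.2291, Epsilon 0.1563.
Largest remainders: Gamma, Delta receive the extra seats.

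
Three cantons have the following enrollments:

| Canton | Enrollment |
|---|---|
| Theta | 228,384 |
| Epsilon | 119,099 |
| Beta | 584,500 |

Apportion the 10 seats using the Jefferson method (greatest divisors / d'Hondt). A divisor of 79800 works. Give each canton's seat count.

Theta=2, Epsilon=1, Beta=7

With modified divisor 79800: modified quotas Theta 2.862, Epsilon 1.492, Beta 7.325.
Rounding down: Theta 2, Epsilon 1, Beta 7 (total 10).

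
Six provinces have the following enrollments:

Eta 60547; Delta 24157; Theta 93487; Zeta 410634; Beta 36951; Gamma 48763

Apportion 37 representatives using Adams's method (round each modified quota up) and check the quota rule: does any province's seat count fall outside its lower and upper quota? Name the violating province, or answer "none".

Zeta

Standard quotas: Eta 3.321, Delta 1.325, Theta 5.128, Zeta 22.524, Beta 2.027, Gamma 2.675.
Adams allocation: Eta 4, Delta 2, Theta 5, Zeta 21, Beta 2, Gamma 3.
Zeta has quota 22.524 (lower 22, upper 23) but receives 21 — outside the quota interval.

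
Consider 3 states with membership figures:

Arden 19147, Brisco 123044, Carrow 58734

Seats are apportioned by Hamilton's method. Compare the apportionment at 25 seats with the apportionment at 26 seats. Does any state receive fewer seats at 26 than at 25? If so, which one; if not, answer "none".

Arden

At 25 seats: Arden 3, Brisco 15, Carrow 7.
At 26 seats: Arden 2, Brisco 16, Carrow 8.
Arden drops from 3 to 2.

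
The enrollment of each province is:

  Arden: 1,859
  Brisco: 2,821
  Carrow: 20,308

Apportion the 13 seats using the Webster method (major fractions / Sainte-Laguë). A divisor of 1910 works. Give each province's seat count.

Arden=1; Brisco=1; Carrow=11

With modified divisor 1910: modified quotas Arden 0.973, Brisco 1.477, Carrow 10.632.
Rounding to the nearest integer: Arden 1, Brisco 1, Carrow 11 (total 13).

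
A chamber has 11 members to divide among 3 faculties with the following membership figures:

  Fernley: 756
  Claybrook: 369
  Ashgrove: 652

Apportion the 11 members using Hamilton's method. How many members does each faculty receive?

Fernley: 5; Claybrook: 2; Ashgrove: 4

Standard divisor: 1777 ÷ 11 ≈ 161.545.
Standard quotas: Fernley 4.680, Claybrook 2.284, Ashgrove 4.036.
Lower quotas: Fernley 4, Claybrook 2, Ashgrove 4 (sum 10, leaving 1 seat).
Remainders in descending order: Fernley 0.680, Claybrook 0.284, Ashgrove 0.036.
Largest remainder: Fernley receives the extra seat.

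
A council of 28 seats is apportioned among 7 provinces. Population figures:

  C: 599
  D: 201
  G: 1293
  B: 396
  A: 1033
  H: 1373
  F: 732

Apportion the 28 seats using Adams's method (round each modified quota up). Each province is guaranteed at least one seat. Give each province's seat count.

C 3; D 1; G 6; B 2; A 5; H 7; F 4

Standard divisor 5627/28 ≈ 200.964; standard quotas: C 2.981, D 1.000, G 6.434, B 1.970, A 5.140, H 6.832, F 3.642.
Rounding up gives 3, 2, 7, 2, 6, 7, 4 = 31 seats, so the divisor must be adjusted.
With modified divisor 220: modified quotas C 2.723, D 0.914, G 5.877, B 1.800, A 4.695, H 6.241, F 3.327.
Rounding up: C 3, D 1, G 6, B 2, A 5, H 7, F 4 (total 28).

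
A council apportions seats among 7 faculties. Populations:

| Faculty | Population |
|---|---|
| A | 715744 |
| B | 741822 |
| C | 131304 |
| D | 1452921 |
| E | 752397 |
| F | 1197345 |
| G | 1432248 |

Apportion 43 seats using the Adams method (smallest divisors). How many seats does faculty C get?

Standard divisor 6423781/43 ≈ 149390.256; standard quotas: A 4.791, B 4.966, C 0.879, D 9.726, E 5.036, F 8.015, G 9.587.
Rounding up gives 5, 5, 1, 10, 6, 9, 10 = 46 seats, so the divisor must be adjusted.
With modified divisor 160300: modified quotas A 4.465, B 4.628, C 0.819, D 9.064, E 4.694, F 7.469, G 8.935.
Rounding up: A 5, B 5, C 1, D 10, E 5, F 8, G 9 (total 43).
C receives 1.

1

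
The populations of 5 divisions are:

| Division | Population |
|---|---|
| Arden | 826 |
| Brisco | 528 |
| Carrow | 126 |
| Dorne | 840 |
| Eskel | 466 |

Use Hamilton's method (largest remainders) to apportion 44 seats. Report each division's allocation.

Arden 13, Brisco 8, Carrow 2, Dorne 13, Eskel 8

The standard divisor is 2786/44 ≈ 63.318.
Standard quotas: Arden 13.045, Brisco 8.339, Carrow 1.990, Dorne 13.266, Eskel 7.360.
Lower quotas: Arden 13, Brisco 8, Carrow 1, Dorne 13, Eskel 7 (sum 42, leaving 2 seats).
Remainders in descending order: Carrow 0.990, Eskel 0.360, Brisco 0.339, Dorne 0.266, Arden 0.045.
The surplus seats go to Carrow, Eskel.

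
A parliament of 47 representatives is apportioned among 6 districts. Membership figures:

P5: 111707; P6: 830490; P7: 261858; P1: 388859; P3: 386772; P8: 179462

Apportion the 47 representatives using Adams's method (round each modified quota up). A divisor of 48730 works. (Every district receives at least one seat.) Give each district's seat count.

With modified divisor 48730: modified quotas P5 2.292, P6 17.043, P7 5.374, P1 7.980, P3 7.937, P8 3.683.
Rounding up: P5 3, P6 18, P7 6, P1 8, P3 8, P8 4 (total 47).

P5 3, P6 18, P7 6, P1 8, P3 8, P8 4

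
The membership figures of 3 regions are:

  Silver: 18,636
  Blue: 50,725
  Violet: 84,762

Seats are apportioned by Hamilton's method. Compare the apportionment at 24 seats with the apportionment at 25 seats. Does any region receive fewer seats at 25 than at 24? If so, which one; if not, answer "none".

At 24 seats: Silver 3, Blue 8, Violet 13.
At 25 seats: Silver 3, Blue 8, Violet 14.
No region's allocation decreased.

none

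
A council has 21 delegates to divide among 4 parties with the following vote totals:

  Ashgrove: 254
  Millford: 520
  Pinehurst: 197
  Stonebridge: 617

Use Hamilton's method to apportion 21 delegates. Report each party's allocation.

The standard divisor is 1588/21 ≈ 75.619.
Standard quotas: Ashgrove 3.359, Millford 6.877, Pinehurst 2.605, Stonebridge 8.159.
Lower quotas: Ashgrove 3, Millford 6, Pinehurst 2, Stonebridge 8 (sum 19, leaving 2 seats).
Remainders in descending order: Millford 0.877, Pinehurst 0.605, Ashgrove 0.359, Stonebridge 0.159.
The surplus seats go to Millford, Pinehurst.

Ashgrove 3; Millford 7; Pinehurst 3; Stonebridge 8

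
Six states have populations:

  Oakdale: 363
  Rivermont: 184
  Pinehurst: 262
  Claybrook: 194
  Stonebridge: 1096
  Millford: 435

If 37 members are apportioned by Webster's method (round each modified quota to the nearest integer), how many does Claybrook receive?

3

Standard divisor 2534/37 ≈ 68.486; standard quotas: Oakdale 5.300, Rivermont 2.687, Pinehurst 3.826, Claybrook 2.833, Stonebridge 16.003, Millford 6.352.
Rounding to the nearest integer gives Oakdale 5, Rivermont 3, Pinehurst 4, Claybrook 3, Stonebridge 16, Millford 6 — total 37, matching the house size, so no adjustment is needed.
Claybrook receives 3.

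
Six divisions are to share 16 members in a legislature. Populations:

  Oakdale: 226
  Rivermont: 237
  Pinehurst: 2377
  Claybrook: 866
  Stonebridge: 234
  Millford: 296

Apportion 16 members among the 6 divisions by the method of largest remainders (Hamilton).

Oakdale 1, Rivermont 1, Pinehurst 9, Claybrook 3, Stonebridge 1, Millford 1

Standard divisor: 4236 ÷ 16 ≈ 264.75.
Standard quotas: Oakdale 0.854, Rivermont 0.895, Pinehurst 8.978, Claybrook 3.271, Stonebridge 0.884, Millford 1.118.
Lower quotas: Oakdale 0, Rivermont 0, Pinehurst 8, Claybrook 3, Stonebridge 0, Millford 1 (sum 12, leaving 4 seats).
Remainders in descending order: Pinehurst 0.978, Rivermont 0.895, Stonebridge 0.884, Oakdale 0.854, Claybrook 0.271, Millford 0.118.
The surplus seats go to Pinehurst, Rivermont, Stonebridge, Oakdale.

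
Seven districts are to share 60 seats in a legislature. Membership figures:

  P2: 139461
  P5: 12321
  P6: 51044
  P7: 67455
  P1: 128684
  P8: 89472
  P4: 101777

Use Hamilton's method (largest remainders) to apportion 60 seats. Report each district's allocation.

Total 590214; standard divisor 590214/60 ≈ 9836.9.
Standard quotas: P2 14.1773, P5 1.2525, P6 5.1890, P7 6.8573, P1 13.0818, P8 9.0955, P4 10.3465.
Lower quotas: P2 14, P5 1, P6 5, P7 6, P1 13, P8 9, P4 10 (sum 58, leaving 2 seats).
Remainders in descending order: P7 0.8573, P4 0.3465, P5 0.2525, P6 0.1890, P2 0.1773, P8 0.0955, P1 0.0818.
Largest remainders: P7, P4 receive the extra seats.

P2: 14, P5: 1, P6: 5, P7: 7, P1: 13, P8: 9, P4: 11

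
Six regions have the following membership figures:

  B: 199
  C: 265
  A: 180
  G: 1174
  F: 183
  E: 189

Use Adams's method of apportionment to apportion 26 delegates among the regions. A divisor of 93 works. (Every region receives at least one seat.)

With modified divisor 93: modified quotas B 2.140, C 2.849, A 1.935, G 12.624, F 1.968, E 2.032.
Rounding up: B 3, C 3, A 2, G 13, F 2, E 3 (total 26).

B=3, C=3, A=2, G=13, F=2, E=3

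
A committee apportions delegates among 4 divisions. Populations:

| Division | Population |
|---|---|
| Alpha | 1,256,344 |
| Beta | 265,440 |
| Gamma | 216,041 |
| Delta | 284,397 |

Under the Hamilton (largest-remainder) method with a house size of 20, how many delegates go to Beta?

3

Total 2022222; standard divisor 2022222/20 ≈ 101111.1.
Standard quotas: Alpha 12.4254, Beta 2.6252, Gamma 2.1367, Delta 2.8127.
Lower quotas: Alpha 12, Beta 2, Gamma 2, Delta 2 (sum 18, leaving 2 seats).
Remainders in descending order: Delta 0.8127, Beta 0.6252, Alpha 0.4254, Gamma 0.1367.
The surplus seats go to Delta, Beta.
Beta receives 3.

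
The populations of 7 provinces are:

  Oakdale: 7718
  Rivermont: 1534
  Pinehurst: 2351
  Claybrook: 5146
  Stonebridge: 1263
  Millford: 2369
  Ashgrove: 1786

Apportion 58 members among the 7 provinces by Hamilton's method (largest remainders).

Oakdale: 20; Rivermont: 4; Pinehurst: 6; Claybrook: 14; Stonebridge: 3; Millford: 6; Ashgrove: 5

Total 22167; standard divisor 22167/58 ≈ 382.19.
Standard quotas: Oakdale 20.1942, Rivermont 4.0137, Pinehurst 6.1514, Claybrook 13.4645, Stonebridge 3.3046, Millford 6.1985, Ashgrove 4.6731.
Lower quotas: Oakdale 20, Rivermont 4, Pinehurst 6, Claybrook 13, Stonebridge 3, Millford 6, Ashgrove 4 (sum 56, leaving 2 seats).
Remainders in descending order: Ashgrove 0.6731, Claybrook 0.4645, Stonebridge 0.3046, Millford 0.1985, Oakdale 0.1942, Pinehurst 0.1514, Rivermont 0.0137.
The surplus seats go to Ashgrove, Claybrook.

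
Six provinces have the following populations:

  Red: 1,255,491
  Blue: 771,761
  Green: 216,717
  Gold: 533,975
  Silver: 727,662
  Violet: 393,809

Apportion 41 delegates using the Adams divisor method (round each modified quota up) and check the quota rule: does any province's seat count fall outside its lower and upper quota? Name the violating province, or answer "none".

Standard quotas: Red 13.201, Blue 8.115, Green 2.279, Gold 5.614, Silver 7.651, Violet 4.141.
Adams allocation: Red 13, Blue 8, Green 3, Gold 6, Silver 7, Violet 4.
Every allocation lies between the lower and upper quota.

none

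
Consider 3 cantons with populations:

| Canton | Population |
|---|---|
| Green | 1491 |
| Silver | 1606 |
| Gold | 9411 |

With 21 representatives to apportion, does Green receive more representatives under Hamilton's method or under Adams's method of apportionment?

Hamilton: Green 2, Silver 3, Gold 16.
Adams: Green 3, Silver 3, Gold 15.
Green gets 2 under Hamilton and 3 under Adams.

Adams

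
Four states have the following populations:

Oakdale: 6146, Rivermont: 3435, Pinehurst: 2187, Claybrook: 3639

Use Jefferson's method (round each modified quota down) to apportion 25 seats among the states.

Standard divisor 15407/25 ≈ 616.28; standard quotas: Oakdale 9.973, Rivermont 5.574, Pinehurst 3.549, Claybrook 5.905.
Rounding down gives 9, 5, 3, 5 = 22 seats, so the divisor must be adjusted.
With modified divisor 570: modified quotas Oakdale 10.782, Rivermont 6.026, Pinehurst 3.837, Claybrook 6.384.
Rounding down: Oakdale 10, Rivermont 6, Pinehurst 3, Claybrook 6 (total 25).

Oakdale 10; Rivermont 6; Pinehurst 3; Claybrook 6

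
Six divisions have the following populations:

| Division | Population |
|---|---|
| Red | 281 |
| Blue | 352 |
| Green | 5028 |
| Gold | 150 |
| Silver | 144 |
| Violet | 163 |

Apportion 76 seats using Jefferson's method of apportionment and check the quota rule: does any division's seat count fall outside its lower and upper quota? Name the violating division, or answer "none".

Standard quotas: Red 3.491, Blue 4.373, Green 62.460, Gold 1.863, Silver 1.789, Violet 2.025.
Jefferson allocation: Red 3, Blue 4, Green 65, Gold 1, Silver 1, Violet 2.
Green has quota 62.460 (lower 62, upper 63) but receives 65 — outside the quota interval.

Green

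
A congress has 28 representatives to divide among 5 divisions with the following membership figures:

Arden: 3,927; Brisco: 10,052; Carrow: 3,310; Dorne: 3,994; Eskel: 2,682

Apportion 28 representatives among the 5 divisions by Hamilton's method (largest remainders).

Total 23965; standard divisor 23965/28 ≈ 855.893.
Standard quotas: Arden 4.5882, Brisco 11.7445, Carrow 3.8673, Dorne 4.6665, Eskel 3.1336.
Lower quotas: Arden 4, Brisco 11, Carrow 3, Dorne 4, Eskel 3 (sum 25, leaving 3 seats).
Remainders in descending order: Carrow 0.8673, Brisco 0.7445, Dorne 0.6665, Arden 0.5882, Eskel 0.1336.
The surplus seats go to Carrow, Brisco, Dorne.

Arden: 4, Brisco: 12, Carrow: 4, Dorne: 5, Eskel: 3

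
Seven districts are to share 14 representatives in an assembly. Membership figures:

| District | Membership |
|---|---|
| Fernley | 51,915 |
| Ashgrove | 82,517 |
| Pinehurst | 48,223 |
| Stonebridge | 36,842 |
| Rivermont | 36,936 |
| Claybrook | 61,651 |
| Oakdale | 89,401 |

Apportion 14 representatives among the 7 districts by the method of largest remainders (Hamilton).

Standard divisor: 407485 ÷ 14 ≈ 29106.071.
Standard quotas: Fernley 1.7836, Ashgrove 2.8350, Pinehurst 1.6568, Stonebridge 1.2658, Rivermont 1.2690, Claybrook 2.1181, Oakdale 3.0716.
Lower quotas: Fernley 1, Ashgrove 2, Pinehurst 1, Stonebridge 1, Rivermont 1, Claybrook 2, Oakdale 3 (sum 11, leaving 3 seats).
Remainders in descending order: Ashgrove 0.8350, Fernley 0.7836, Pinehurst 0.6568, Rivermont 0.2690, Stonebridge 0.2658, Claybrook 0.1181, Oakdale 0.0716.
The surplus seats go to Ashgrove, Fernley, Pinehurst.

Fernley: 2, Ashgrove: 3, Pinehurst: 2, Stonebridge: 1, Rivermont: 1, Claybrook: 2, Oakdale: 3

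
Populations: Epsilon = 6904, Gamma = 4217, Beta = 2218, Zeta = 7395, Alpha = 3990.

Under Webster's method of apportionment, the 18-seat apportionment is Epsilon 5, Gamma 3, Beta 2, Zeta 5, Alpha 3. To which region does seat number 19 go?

Zeta

Priority for the next seat is population ÷ (current seats + 0.5).
Priorities: Epsilon 1255.273, Gamma 1204.857, Beta 887.200, Zeta 1344.545, Alpha 1140.000.
Highest priority: Zeta.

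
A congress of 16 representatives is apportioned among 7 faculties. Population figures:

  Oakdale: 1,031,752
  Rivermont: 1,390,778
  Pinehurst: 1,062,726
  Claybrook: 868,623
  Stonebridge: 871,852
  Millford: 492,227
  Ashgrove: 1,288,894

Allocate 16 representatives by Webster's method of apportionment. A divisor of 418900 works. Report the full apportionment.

Oakdale: 2; Rivermont: 3; Pinehurst: 3; Claybrook: 2; Stonebridge: 2; Millford: 1; Ashgrove: 3

With modified divisor 418900: modified quotas Oakdale 2.463, Rivermont 3.320, Pinehurst 2.537, Claybrook 2.074, Stonebridge 2.081, Millford 1.175, Ashgrove 3.077.
Rounding to the nearest integer: Oakdale 2, Rivermont 3, Pinehurst 3, Claybrook 2, Stonebridge 2, Millford 1, Ashgrove 3 (total 16).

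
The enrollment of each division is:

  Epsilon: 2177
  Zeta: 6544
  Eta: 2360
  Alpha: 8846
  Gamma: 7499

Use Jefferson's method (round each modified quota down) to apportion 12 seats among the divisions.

Standard divisor 27426/12 ≈ 2285.5; standard quotas: Epsilon 0.953, Zeta 2.863, Eta 1.033, Alpha 3.870, Gamma 3.281.
Rounding down gives 0, 2, 1, 3, 3 = 9 seats, so the divisor must be adjusted.
With modified divisor 2000: modified quotas Epsilon 1.089, Zeta 3.272, Eta 1.180, Alpha 4.423, Gamma 3.749.
Rounding down: Epsilon 1, Zeta 3, Eta 1, Alpha 4, Gamma 3 (total 12).

Epsilon: 1, Zeta: 3, Eta: 1, Alpha: 4, Gamma: 3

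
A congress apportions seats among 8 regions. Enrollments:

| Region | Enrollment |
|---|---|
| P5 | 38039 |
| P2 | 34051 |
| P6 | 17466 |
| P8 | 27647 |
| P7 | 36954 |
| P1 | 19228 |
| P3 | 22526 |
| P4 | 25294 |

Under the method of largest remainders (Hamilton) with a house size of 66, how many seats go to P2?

Total 221205; standard divisor 221205/66 ≈ 3351.591.
Standard quotas: P5 11.3495, P2 10.1597, P6 5.2113, P8 8.2489, P7 11.0258, P1 5.7370, P3 6.7210, P4 7.5469.
Lower quotas: P5 11, P2 10, P6 5, P8 8, P7 11, P1 5, P3 6, P4 7 (sum 63, leaving 3 seats).
Remainders in descending order: P1 0.7370, P3 0.7210, P4 0.5469, P5 0.3495, P8 0.2489, P6 0.2113, P2 0.1597, P7 0.0258.
Largest remainders: P1, P3, P4 receive the extra seats.
P2 receives 10.

10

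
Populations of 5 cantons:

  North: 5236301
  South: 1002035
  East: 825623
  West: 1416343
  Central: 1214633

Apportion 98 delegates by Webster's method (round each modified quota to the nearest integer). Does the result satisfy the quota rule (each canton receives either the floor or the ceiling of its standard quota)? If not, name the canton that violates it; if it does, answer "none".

Standard quotas: North 52.930, South 10.129, East 8.346, West 14.317, Central 12.278.
Webster allocation: North 54, South 10, East 8, West 14, Central 12.
North has quota 52.930 (lower 52, upper 53) but receives 54 — outside the quota interval.

North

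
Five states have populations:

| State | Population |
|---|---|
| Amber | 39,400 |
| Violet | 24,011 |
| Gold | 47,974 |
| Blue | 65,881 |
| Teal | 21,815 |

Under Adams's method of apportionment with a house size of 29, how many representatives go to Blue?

9

Standard divisor 199081/29 ≈ 6864.862; standard quotas: Amber 5.739, Violet 3.498, Gold 6.988, Blue 9.597, Teal 3.178.
Rounding up gives 6, 4, 7, 10, 4 = 31 seats, so the divisor must be adjusted.
With modified divisor 7600: modified quotas Amber 5.184, Violet 3.159, Gold 6.312, Blue 8.669, Teal 2.870.
Rounding up: Amber 6, Violet 4, Gold 7, Blue 9, Teal 3 (total 29).
Blue receives 9.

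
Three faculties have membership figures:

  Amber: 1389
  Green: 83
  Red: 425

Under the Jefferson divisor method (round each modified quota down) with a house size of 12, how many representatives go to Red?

3

Standard divisor 1897/12 ≈ 158.083; standard quotas: Amber 8.787, Green 0.525, Red 2.688.
Rounding down gives 8, 0, 2 = 10 seats, so the divisor must be adjusted.
With modified divisor 140: modified quotas Amber 9.921, Green 0.593, Red 3.036.
Rounding down: Amber 9, Green 0, Red 3 (total 12).
Red receives 3.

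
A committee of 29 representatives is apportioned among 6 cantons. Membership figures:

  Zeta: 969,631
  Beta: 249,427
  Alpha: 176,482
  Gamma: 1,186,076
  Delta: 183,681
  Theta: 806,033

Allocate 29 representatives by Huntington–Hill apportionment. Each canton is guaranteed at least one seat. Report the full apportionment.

Zeta 8, Beta 2, Alpha 1, Gamma 10, Delta 2, Theta 6

With divisor 124908: modified quotas Zeta 7.763, Beta 1.997, Alpha 1.413, Gamma 9.496, Delta 1.471, Theta 6.453.
Geometric-mean thresholds: Zeta √(7·8)=7.483, Beta √(1·2)=1.414, Alpha √(1·2)=1.414, Gamma √(9·10)=9.487, Delta √(1·2)=1.414, Theta √(6·7)=6.481.
Each quota rounded against its threshold gives Zeta 8, Beta 2, Alpha 1, Gamma 10, Delta 2, Theta 6 (total 29).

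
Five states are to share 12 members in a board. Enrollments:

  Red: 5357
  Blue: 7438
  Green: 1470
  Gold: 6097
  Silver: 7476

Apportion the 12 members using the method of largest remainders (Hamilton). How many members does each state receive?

Standard divisor: 27838 ÷ 12 ≈ 2319.833.
Standard quotas: Red 2.3092, Blue 3.2063, Green 0.6337, Gold 2.6282, Silver 3.2226.
Lower quotas: Red 2, Blue 3, Green 0, Gold 2, Silver 3 (sum 10, leaving 2 seats).
Remainders in descending order: Green 0.6337, Gold 0.6282, Red 0.3092, Silver 0.2226, Blue 0.2063.
The surplus seats go to Green, Gold.

Red 2, Blue 3, Green 1, Gold 3, Silver 3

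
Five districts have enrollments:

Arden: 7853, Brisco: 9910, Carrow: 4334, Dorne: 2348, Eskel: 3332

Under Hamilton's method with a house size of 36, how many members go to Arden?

10

The standard divisor is 27777/36 ≈ 771.583.
Standard quotas: Arden 10.1778, Brisco 12.8437, Carrow 5.6170, Dorne 3.0431, Eskel 4.3184.
Lower quotas: Arden 10, Brisco 12, Carrow 5, Dorne 3, Eskel 4 (sum 34, leaving 2 seats).
Remainders in descending order: Brisco 0.8437, Carrow 0.6170, Eskel 0.3184, Arden 0.1778, Dorne 0.0431.
Largest remainders: Brisco, Carrow receive the extra seats.
Arden receives 10.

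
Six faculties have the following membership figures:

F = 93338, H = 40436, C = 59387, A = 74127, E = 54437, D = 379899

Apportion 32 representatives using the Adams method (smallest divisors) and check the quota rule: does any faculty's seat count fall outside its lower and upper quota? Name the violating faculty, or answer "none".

D

Standard quotas: F 4.257, H 1.844, C 2.709, A 3.381, E 2.483, D 17.327.
Adams allocation: F 4, H 2, C 3, A 4, E 3, D 16.
D has quota 17.327 (lower 17, upper 18) but receives 16 — outside the quota interval.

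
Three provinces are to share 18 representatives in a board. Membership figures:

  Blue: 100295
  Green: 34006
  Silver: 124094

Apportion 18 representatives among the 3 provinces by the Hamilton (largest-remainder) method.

Total 258395; standard divisor 258395/18 ≈ 14355.278.
Standard quotas: Blue 6.9866, Green 2.3689, Silver 8.6445.
Lower quotas: Blue 6, Green 2, Silver 8 (sum 16, leaving 2 seats).
Remainders in descending order: Blue 0.9866, Silver 0.6445, Green 0.3689.
The surplus seats go to Blue, Silver.

Blue 7; Green 2; Silver 9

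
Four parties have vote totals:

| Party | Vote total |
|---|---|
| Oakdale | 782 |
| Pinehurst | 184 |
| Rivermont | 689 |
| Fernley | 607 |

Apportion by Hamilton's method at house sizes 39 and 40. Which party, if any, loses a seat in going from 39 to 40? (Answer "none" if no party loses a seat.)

At 39 seats: Oakdale 14, Pinehurst 3, Rivermont 12, Fernley 10.
At 40 seats: Oakdale 14, Pinehurst 3, Rivermont 12, Fernley 11.
No party's allocation decreased.

none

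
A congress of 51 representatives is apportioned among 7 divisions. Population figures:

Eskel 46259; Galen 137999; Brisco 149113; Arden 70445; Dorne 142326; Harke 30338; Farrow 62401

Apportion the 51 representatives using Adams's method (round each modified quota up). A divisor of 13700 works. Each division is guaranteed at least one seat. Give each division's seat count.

Eskel 4, Galen 11, Brisco 11, Arden 6, Dorne 11, Harke 3, Farrow 5

With modified divisor 13700: modified quotas Eskel 3.377, Galen 10.073, Brisco 10.884, Arden 5.142, Dorne 10.389, Harke 2.214, Farrow 4.555.
Rounding up: Eskel 4, Galen 11, Brisco 11, Arden 6, Dorne 11, Harke 3, Farrow 5 (total 51).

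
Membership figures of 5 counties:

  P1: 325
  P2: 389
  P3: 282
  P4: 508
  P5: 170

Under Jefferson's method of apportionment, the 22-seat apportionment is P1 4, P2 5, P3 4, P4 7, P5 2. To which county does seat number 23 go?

Priority for the next seat is population ÷ (current seats + 1).
Priorities: P1 65.000, P2 64.833, P3 56.400, P4 63.500, P5 56.667.
Highest priority: P1.

P1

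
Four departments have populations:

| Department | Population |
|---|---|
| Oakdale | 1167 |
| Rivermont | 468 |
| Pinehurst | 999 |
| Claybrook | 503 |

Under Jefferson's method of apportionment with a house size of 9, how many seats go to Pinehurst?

Standard divisor 3137/9 ≈ 348.556; standard quotas: Oakdale 3.348, Rivermont 1.343, Pinehurst 2.866, Claybrook 1.443.
Rounding down gives 3, 1, 2, 1 = 7 seats, so the divisor must be adjusted.
With modified divisor 270: modified quotas Oakdale 4.322, Rivermont 1.733, Pinehurst 3.700, Claybrook 1.863.
Rounding down: Oakdale 4, Rivermont 1, Pinehurst 3, Claybrook 1 (total 9).
Pinehurst receives 3.

3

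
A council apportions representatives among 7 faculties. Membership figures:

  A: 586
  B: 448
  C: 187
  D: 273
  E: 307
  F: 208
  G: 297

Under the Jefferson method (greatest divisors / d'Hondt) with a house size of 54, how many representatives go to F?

5

Standard divisor 2306/54 ≈ 42.704; standard quotas: A 13.722, B 10.491, C 4.379, D 6.393, E 7.189, F 4.871, G 6.955.
Rounding down gives 13, 10, 4, 6, 7, 4, 6 = 50 seats, so the divisor must be adjusted.
With modified divisor 40: modified quotas A 14.650, B 11.200, C 4.675, D 6.825, E 7.675, F 5.200, G 7.425.
Rounding down: A 14, B 11, C 4, D 6, E 7, F 5, G 7 (total 54).
F receives 5.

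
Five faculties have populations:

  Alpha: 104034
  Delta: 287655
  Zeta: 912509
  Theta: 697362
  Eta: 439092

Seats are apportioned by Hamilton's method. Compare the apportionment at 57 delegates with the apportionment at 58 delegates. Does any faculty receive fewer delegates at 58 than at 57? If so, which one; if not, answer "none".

Alpha

At 57 seats: Alpha 3, Delta 7, Zeta 21, Theta 16, Eta 10.
At 58 seats: Alpha 2, Delta 7, Zeta 22, Theta 17, Eta 10.
Alpha drops from 3 to 2.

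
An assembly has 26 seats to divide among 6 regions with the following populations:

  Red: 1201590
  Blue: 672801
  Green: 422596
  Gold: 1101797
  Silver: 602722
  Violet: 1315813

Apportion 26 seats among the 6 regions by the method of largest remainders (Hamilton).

Red=6, Blue=3, Green=2, Gold=5, Silver=3, Violet=7

Total 5317319; standard divisor 5317319/26 ≈ 204512.269.
Standard quotas: Red 5.8754, Blue 3.2898, Green 2.0664, Gold 5.3874, Silver 2.9471, Violet 6.4339.
Lower quotas: Red 5, Blue 3, Green 2, Gold 5, Silver 2, Violet 6 (sum 23, leaving 3 seats).
Remainders in descending order: Silver 0.9471, Red 0.8754, Violet 0.4339, Gold 0.3874, Blue 0.2898, Green 0.0664.
Largest remainders: Silver, Red, Violet receive the extra seats.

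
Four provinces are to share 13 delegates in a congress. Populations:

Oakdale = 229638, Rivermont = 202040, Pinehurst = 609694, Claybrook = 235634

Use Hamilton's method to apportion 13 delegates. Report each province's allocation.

Total 1277006; standard divisor 1277006/13 ≈ 98231.231.
Standard quotas: Oakdale 2.3377, Rivermont 2.0568, Pinehurst 6.2067, Claybrook 2.3988.
Lower quotas: Oakdale 2, Rivermont 2, Pinehurst 6, Claybrook 2 (sum 12, leaving 1 seat).
Remainders in descending order: Claybrook 0.3988, Oakdale 0.3377, Pinehurst 0.2067, Rivermont 0.0568.
The surplus seat goes to Claybrook.

Oakdale 2, Rivermont 2, Pinehurst 6, Claybrook 3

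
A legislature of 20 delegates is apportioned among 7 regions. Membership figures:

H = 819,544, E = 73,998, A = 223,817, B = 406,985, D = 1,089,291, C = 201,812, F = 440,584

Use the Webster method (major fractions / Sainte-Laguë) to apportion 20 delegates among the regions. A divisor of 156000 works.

H: 5, E: 0, A: 1, B: 3, D: 7, C: 1, F: 3

With modified divisor 156000: modified quotas H 5.253, E 0.474, A 1.435, B 2.609, D 6.983, C 1.294, F 2.824.
Rounding to the nearest integer: H 5, E 0, A 1, B 3, D 7, C 1, F 3 (total 20).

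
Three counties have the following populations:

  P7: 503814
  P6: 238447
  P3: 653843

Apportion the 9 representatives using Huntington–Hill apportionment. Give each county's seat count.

With divisor 157406: modified quotas P7 3.201, P6 1.515, P3 4.154.
Geometric-mean thresholds: P7 √(3·4)=3.464, P6 √(1·2)=1.414, P3 √(4·5)=4.472.
Each quota rounded against its threshold gives P7 3, P6 2, P3 4 (total 9).

P7 3, P6 2, P3 4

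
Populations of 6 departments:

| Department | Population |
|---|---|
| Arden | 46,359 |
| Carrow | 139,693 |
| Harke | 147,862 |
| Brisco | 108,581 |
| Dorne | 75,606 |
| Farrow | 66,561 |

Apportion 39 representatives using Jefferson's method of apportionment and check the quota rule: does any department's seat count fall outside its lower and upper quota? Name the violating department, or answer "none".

Standard quotas: Arden 3.092, Carrow 9.318, Harke 9.863, Brisco 7.243, Dorne 5.043, Farrow 4.440.
Jefferson allocation: Arden 3, Carrow 10, Harke 10, Brisco 7, Dorne 5, Farrow 4.
Every allocation lies between the lower and upper quota.

none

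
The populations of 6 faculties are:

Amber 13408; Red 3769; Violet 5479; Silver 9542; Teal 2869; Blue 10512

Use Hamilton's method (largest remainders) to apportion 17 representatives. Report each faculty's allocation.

Total 45579; standard divisor 45579/17 ≈ 2681.118.
Standard quotas: Amber 5.0009, Red 1.4058, Violet 2.0436, Silver 3.5590, Teal 1.0701, Blue 3.9208.
Lower quotas: Amber 5, Red 1, Violet 2, Silver 3, Teal 1, Blue 3 (sum 15, leaving 2 seats).
Remainders in descending order: Blue 0.9208, Silver 0.5590, Red 0.4058, Teal 0.0701, Violet 0.0436, Amber 0.0009.
The surplus seats go to Blue, Silver.

Amber 5, Red 1, Violet 2, Silver 4, Teal 1, Blue 4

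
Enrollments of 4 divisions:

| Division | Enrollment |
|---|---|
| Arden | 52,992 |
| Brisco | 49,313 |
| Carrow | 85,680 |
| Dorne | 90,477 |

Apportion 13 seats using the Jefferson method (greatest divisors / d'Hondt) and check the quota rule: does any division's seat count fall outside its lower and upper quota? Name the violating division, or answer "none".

Standard quotas: Arden 2.474, Brisco 2.302, Carrow 4.000, Dorne 4.224.
Jefferson allocation: Arden 2, Brisco 2, Carrow 4, Dorne 5.
Every allocation lies between the lower and upper quota.

none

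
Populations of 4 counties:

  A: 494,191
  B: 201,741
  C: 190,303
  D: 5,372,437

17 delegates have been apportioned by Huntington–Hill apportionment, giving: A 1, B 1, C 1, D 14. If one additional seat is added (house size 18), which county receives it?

Priority for the next seat is population ÷ (√(s·(s+1))).
Priorities: A 349445.807, B 142652.429, C 134564.542, D 370733.374.
Highest priority: D.

D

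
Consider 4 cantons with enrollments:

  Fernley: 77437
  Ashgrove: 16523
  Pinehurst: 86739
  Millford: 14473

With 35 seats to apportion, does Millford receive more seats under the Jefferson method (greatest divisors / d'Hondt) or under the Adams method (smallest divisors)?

Adams

Jefferson: Fernley 14, Ashgrove 3, Pinehurst 16, Millford 2.
Adams: Fernley 14, Ashgrove 3, Pinehurst 15, Millford 3.
Millford gets 2 under Jefferson and 3 under Adams.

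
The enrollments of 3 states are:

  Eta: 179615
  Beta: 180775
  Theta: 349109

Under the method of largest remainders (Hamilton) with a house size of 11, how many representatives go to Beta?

Standard divisor: 709499 ÷ 11 ≈ 64499.909.
Standard quotas: Eta 2.7847, Beta 2.8027, Theta 5.4126.
Lower quotas: Eta 2, Beta 2, Theta 5 (sum 9, leaving 2 seats).
Remainders in descending order: Beta 0.8027, Eta 0.7847, Theta 0.4126.
Largest remainders: Beta, Eta receive the extra seats.
Beta receives 3.

3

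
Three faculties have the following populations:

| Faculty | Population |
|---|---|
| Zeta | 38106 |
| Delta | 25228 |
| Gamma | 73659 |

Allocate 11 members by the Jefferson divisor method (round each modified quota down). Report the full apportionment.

Zeta=3; Delta=2; Gamma=6

Standard divisor 136993/11 ≈ 12453.909; standard quotas: Zeta 3.060, Delta 2.026, Gamma 5.915.
Rounding down gives 3, 2, 5 = 10 seats, so the divisor must be adjusted.
With modified divisor 11400: modified quotas Zeta 3.343, Delta 2.213, Gamma 6.461.
Rounding down: Zeta 3, Delta 2, Gamma 6 (total 11).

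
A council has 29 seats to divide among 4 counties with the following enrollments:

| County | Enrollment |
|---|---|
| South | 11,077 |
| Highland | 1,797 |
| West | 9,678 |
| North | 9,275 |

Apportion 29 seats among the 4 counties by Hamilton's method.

South: 10; Highland: 2; West: 9; North: 8

Standard divisor: 31827 ÷ 29 ≈ 1097.483.
Standard quotas: South 10.0931, Highland 1.6374, West 8.8184, North 8.4512.
Lower quotas: South 10, Highland 1, West 8, North 8 (sum 27, leaving 2 seats).
Remainders in descending order: West 0.8184, Highland 0.6374, North 0.4512, South 0.0931.
The surplus seats go to West, Highland.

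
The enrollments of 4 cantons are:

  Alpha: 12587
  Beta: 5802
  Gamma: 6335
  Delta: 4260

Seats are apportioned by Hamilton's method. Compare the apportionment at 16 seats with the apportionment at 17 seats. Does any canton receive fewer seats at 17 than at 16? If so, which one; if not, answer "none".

At 16 seats: Alpha 7, Beta 3, Gamma 4, Delta 2.
At 17 seats: Alpha 7, Beta 3, Gamma 4, Delta 3.
No canton's allocation decreased.

none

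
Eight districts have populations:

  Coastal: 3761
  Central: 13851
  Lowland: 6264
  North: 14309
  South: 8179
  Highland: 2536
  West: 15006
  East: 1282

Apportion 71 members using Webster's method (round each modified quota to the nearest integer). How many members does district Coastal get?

4

Standard divisor 65188/71 ≈ 918.141; standard quotas: Coastal 4.096, Central 15.086, Lowland 6.822, North 15.585, South 8.908, Highland 2.762, West 16.344, East 1.396.
Rounding to the nearest integer gives Coastal 4, Central 15, Lowland 7, North 16, South 9, Highland 3, West 16, East 1 — total 71, matching the house size, so no adjustment is needed.
Coastal receives 4.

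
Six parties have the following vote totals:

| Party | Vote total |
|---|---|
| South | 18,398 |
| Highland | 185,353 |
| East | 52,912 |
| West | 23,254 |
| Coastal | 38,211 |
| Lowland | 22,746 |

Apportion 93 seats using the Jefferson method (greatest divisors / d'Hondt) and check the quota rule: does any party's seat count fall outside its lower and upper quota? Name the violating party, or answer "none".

Standard quotas: South 5.019, Highland 50.570, East 14.436, West 6.344, Coastal 10.425, Lowland 6.206.
Jefferson allocation: South 5, Highland 52, East 14, West 6, Coastal 10, Lowland 6.
Highland has quota 50.570 (lower 50, upper 51) but receives 52 — outside the quota interval.

Highland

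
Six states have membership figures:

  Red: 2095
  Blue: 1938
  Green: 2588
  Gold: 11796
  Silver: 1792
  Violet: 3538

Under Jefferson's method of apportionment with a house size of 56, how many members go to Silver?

4

Standard divisor 23747/56 ≈ 424.054; standard quotas: Red 4.940, Blue 4.570, Green 6.103, Gold 27.817, Silver 4.226, Violet 8.343.
Rounding down gives 4, 4, 6, 27, 4, 8 = 53 seats, so the divisor must be adjusted.
With modified divisor 400: modified quotas Red 5.237, Blue 4.845, Green 6.470, Gold 29.490, Silver 4.480, Violet 8.845.
Rounding down: Red 5, Blue 4, Green 6, Gold 29, Silver 4, Violet 8 (total 56).
Silver receives 4.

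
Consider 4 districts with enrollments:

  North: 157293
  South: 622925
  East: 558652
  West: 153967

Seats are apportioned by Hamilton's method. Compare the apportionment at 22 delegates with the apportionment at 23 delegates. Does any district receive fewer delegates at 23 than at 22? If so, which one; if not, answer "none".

At 22 seats: North 3, South 9, East 8, West 2.
At 23 seats: North 2, South 10, East 9, West 2.
North drops from 3 to 2.

North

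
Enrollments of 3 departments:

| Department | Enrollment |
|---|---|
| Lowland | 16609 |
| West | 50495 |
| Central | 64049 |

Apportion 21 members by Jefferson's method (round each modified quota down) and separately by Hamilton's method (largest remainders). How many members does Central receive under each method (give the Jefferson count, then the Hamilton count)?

Jefferson: Lowland 2, West 8, Central 11.
Hamilton: Lowland 3, West 8, Central 10.
Central gets 11 under Jefferson and 10 under Hamilton.

11 and 10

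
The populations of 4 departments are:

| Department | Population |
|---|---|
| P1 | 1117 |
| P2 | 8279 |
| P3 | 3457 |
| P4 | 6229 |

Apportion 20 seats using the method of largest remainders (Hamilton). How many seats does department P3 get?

Total 19082; standard divisor 19082/20 ≈ 954.1.
Standard quotas: P1 1.1707, P2 8.6773, P3 3.6233, P4 6.5287.
Lower quotas: P1 1, P2 8, P3 3, P4 6 (sum 18, leaving 2 seats).
Remainders in descending order: P2 0.6773, P3 0.6233, P4 0.5287, P1 0.1707.
The surplus seats go to P2, P3.
P3 receives 4.

4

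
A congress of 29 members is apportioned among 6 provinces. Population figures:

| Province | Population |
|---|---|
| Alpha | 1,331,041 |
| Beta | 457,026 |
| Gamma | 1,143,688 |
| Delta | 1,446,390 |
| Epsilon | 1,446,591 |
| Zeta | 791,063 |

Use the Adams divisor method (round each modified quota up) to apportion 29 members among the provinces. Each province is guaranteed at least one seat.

Alpha 6; Beta 2; Gamma 5; Delta 6; Epsilon 6; Zeta 4

Standard divisor 6615799/29 ≈ 228131; standard quotas: Alpha 5.835, Beta 2.003, Gamma 5.013, Delta 6.340, Epsilon 6.341, Zeta 3.468.
Rounding up gives 6, 3, 6, 7, 7, 4 = 33 seats, so the divisor must be adjusted.
With modified divisor 252400: modified quotas Alpha 5.274, Beta 1.811, Gamma 4.531, Delta 5.731, Epsilon 5.731, Zeta 3.134.
Rounding up: Alpha 6, Beta 2, Gamma 5, Delta 6, Epsilon 6, Zeta 4 (total 29).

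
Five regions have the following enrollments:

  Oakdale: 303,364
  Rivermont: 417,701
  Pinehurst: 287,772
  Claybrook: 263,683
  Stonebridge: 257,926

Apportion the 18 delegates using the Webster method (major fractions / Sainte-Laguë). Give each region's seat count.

Oakdale 4; Rivermont 5; Pinehurst 3; Claybrook 3; Stonebridge 3

Standard divisor 1530446/18 ≈ 85024.778; standard quotas: Oakdale 3.568, Rivermont 4.913, Pinehurst 3.385, Claybrook 3.101, Stonebridge 3.034.
Rounding to the nearest integer gives Oakdale 4, Rivermont 5, Pinehurst 3, Claybrook 3, Stonebridge 3 — total 18, matching the house size, so no adjustment is needed.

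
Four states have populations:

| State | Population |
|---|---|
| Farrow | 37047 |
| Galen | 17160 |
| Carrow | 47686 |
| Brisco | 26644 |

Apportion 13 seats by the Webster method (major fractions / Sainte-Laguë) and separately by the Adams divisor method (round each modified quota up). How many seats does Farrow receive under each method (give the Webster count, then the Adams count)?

3 and 4

Webster: Farrow 3, Galen 2, Carrow 5, Brisco 3.
Adams: Farrow 4, Galen 2, Carrow 4, Brisco 3.
Farrow gets 3 under Webster and 4 under Adams.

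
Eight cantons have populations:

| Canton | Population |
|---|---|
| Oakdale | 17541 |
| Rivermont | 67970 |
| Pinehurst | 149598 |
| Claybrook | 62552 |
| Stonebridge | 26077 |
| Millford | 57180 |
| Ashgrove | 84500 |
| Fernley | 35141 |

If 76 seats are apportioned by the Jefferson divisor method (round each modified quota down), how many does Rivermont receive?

Standard divisor 500559/76 ≈ 6586.303; standard quotas: Oakdale 2.663, Rivermont 10.320, Pinehurst 22.714, Claybrook 9.497, Stonebridge 3.959, Millford 8.682, Ashgrove 12.830, Fernley 5.335.
Rounding down gives 2, 10, 22, 9, 3, 8, 12, 5 = 71 seats, so the divisor must be adjusted.
With modified divisor 6240: modified quotas Oakdale 2.811, Rivermont 10.893, Pinehurst 23.974, Claybrook 10.024, Stonebridge 4.179, Millford 9.163, Ashgrove 13.542, Fernley 5.632.
Rounding down: Oakdale 2, Rivermont 10, Pinehurst 23, Claybrook 10, Stonebridge 4, Millford 9, Ashgrove 13, Fernley 5 (total 76).
Rivermont receives 10.

10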